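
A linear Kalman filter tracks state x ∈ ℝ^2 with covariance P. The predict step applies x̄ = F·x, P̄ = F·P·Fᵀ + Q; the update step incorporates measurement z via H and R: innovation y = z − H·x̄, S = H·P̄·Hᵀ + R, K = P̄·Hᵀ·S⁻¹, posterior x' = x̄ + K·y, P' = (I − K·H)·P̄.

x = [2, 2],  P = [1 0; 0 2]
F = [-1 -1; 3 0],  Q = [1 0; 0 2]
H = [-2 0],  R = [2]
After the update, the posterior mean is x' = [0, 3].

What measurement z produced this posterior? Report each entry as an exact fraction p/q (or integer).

x̄ = F·x = [-4, 6]
P̄ = F·P·Fᵀ + Q = [4 -3; -3 11]
S = H·P̄·Hᵀ + R = [18]
K = P̄·Hᵀ·S⁻¹ = [-4/9; 1/3]
x' − x̄ = [4, -3] = K·y
y = (KᵀK)⁻¹·Kᵀ·(x' − x̄) = [-9]
z = y + H·x̄ = [-9] + [8] = [-1]

z = [-1]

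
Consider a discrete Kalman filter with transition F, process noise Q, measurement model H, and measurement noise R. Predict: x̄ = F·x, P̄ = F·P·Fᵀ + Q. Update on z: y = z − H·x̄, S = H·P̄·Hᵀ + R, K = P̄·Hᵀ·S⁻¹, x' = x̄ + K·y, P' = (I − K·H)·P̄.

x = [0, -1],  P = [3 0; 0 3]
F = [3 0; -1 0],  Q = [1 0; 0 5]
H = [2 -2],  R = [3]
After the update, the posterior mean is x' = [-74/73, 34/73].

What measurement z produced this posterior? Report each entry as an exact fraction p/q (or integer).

x̄ = F·x = [0, 0]
P̄ = F·P·Fᵀ + Q = [28 -9; -9 8]
S = H·P̄·Hᵀ + R = [219]
K = P̄·Hᵀ·S⁻¹ = [74/219; -34/219]
x' − x̄ = [-74/73, 34/73] = K·y
y = (KᵀK)⁻¹·Kᵀ·(x' − x̄) = [-3]
z = y + H·x̄ = [-3] + [0] = [-3]

z = [-3]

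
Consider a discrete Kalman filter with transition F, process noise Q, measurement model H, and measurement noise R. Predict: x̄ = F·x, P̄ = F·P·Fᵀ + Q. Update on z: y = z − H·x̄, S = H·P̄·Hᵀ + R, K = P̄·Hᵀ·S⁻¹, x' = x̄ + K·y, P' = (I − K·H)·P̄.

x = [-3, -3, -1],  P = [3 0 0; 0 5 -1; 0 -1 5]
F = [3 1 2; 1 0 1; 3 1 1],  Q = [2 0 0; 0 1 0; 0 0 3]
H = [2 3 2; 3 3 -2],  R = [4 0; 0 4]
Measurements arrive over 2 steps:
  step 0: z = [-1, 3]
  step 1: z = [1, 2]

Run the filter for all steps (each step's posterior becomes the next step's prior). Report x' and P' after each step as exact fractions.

step 0: x̄ = F·x = [-14, -4, -13]
step 0: P̄ = F·P·Fᵀ + Q = [50 18 39; 18 9 13; 39 13 38]
step 0: y = z − H·x̄ = [65, 31]
step 0: S = H·P̄·Hᵀ + R = [1121 577; 577 387]
step 0: K = P̄·Hᵀ·S⁻¹ = [8541/50449 3691/50449; 1354/50449 5151/50449; 28531/100898 -21681/100898]
step 0: x' = x̄ + K·y = [-36700/50449, 45895/50449, -64635/50449]
step 0: P' = (I − K·H)·P̄ = [75872/50449 -55072/50449 23818/50449; -55072/50449 50230/50449 -17565/50449; 23818/50449 -17565/50449 62121/100898]
step 1: x̄ = F·x = [-193475/50449, -101335/50449, -128840/50449]
step 1: P̄ = F·P·Fᵀ + Q = [843342/50449 336190/50449 626434/50449; 336190/50449 410035/100898 562623/100898; 626434/50449 562623/100898 1385663/100898]
step 1: y = z − H·x̄ = [999084/50449, 727648/50449]
step 1: S = H·P̄·Hᵀ + R = [41226275/100898 20859203/100898; 20859203/100898 15133663/100898]
step 1: K = P̄·Hᵀ·S⁻¹ = [119636499/935589421 117716633/935589421; 58143001/935589421 51045352/935589421; 245810047/935589421 -173425458/935589421]
step 1: x' = x̄ + K·y = [479098125/935589421, 8421105/935589421, -22778324/935589421]
step 1: P' = (I − K·H)·P̄ = [943807720/935589421 -628271012/935589421 237871796/935589421; -628271012/935589421 596351412/935589421 -149970104/935589421; 237871796/935589421 -149970104/935589421 478703454/935589421]

step 0: x' = [-36700/50449, 45895/50449, -64635/50449], P' = [75872/50449 -55072/50449 23818/50449; -55072/50449 50230/50449 -17565/50449; 23818/50449 -17565/50449 62121/100898]
step 1: x' = [479098125/935589421, 8421105/935589421, -22778324/935589421], P' = [943807720/935589421 -628271012/935589421 237871796/935589421; -628271012/935589421 596351412/935589421 -149970104/935589421; 237871796/935589421 -149970104/935589421 478703454/935589421]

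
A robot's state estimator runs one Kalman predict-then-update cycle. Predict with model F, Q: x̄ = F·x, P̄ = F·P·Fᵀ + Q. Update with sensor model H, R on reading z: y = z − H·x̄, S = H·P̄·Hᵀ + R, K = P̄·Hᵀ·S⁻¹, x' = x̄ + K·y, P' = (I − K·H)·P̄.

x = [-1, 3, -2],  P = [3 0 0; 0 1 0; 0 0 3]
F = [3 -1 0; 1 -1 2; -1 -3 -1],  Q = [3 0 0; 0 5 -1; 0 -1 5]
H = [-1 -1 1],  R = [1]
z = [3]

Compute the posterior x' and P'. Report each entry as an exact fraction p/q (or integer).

x̄ = F·x = [-6, -8, -6]
P̄ = F·P·Fᵀ + Q = [31 10 -6; 10 21 -7; -6 -7 20]
y = z − H·x̄ = [-5]
S = H·P̄·Hᵀ + R = [119]
K = P̄·Hᵀ·S⁻¹ = [-47/119; -38/119; 33/119]
x' = x̄ + K·y = [-479/119, -762/119, -879/119]
P' = (I − K·H)·P̄ = [1480/119 -596/119 837/119; -596/119 1055/119 421/119; 837/119 421/119 1291/119]

x' = [-479/119, -762/119, -879/119]
P' = [1480/119 -596/119 837/119; -596/119 1055/119 421/119; 837/119 421/119 1291/119]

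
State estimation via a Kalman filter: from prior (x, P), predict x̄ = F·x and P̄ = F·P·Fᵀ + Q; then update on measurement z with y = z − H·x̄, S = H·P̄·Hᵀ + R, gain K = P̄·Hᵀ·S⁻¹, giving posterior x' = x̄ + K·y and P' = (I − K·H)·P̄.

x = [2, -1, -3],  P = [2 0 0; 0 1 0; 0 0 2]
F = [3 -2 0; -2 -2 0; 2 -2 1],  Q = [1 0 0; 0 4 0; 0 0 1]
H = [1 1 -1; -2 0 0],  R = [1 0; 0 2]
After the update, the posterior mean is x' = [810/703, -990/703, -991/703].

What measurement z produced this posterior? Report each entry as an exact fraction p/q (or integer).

x̄ = F·x = [8, -2, 3]
P̄ = F·P·Fᵀ + Q = [23 -8 16; -8 16 -4; 16 -4 15]
S = H·P̄·Hᵀ + R = [15 2; 2 94]
K = P̄·Hᵀ·S⁻¹ = [-1/703 -344/703; 548/703 108/703; -109/703 -237/703]
x' − x̄ = [-4814/703, 416/703, -3100/703] = K·y
y = (KᵀK)⁻¹·Kᵀ·(x' − x̄) = [-2, 14]
z = y + H·x̄ = [-2, 14] + [3, -16] = [1, -2]

z = [1, -2]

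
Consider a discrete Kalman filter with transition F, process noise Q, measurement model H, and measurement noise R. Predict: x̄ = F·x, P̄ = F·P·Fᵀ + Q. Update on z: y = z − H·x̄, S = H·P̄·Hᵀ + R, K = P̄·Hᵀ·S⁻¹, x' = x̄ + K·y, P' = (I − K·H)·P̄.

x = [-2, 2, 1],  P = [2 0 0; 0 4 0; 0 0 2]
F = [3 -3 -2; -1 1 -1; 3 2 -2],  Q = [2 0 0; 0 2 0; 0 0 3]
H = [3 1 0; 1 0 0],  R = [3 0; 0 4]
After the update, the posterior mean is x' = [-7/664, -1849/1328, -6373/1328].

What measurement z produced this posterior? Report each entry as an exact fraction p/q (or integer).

x̄ = F·x = [-14, 3, -4]
P̄ = F·P·Fᵀ + Q = [64 -14 2; -14 10 6; 2 6 45]
S = H·P̄·Hᵀ + R = [505 178; 178 68]
K = P̄·Hᵀ·S⁻¹ = [89/332 159/664; 79/664 -687/1328; 115/664 -563/1328]
x' − x̄ = [9289/664, -5833/1328, -1061/1328] = K·y
y = (KᵀK)⁻¹·Kᵀ·(x' − x̄) = [37, 17]
z = y + H·x̄ = [37, 17] + [-39, -14] = [-2, 3]

z = [-2, 3]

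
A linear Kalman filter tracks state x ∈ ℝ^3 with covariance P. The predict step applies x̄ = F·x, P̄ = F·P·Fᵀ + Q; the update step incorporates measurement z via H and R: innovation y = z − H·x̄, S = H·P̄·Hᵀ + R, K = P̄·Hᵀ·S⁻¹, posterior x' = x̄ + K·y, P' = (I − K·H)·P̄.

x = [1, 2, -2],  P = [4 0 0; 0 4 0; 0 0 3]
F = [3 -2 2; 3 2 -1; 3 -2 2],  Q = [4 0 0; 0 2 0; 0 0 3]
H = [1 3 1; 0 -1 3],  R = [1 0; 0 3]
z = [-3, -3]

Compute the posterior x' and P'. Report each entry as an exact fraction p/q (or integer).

x̄ = F·x = [-5, 9, -5]
P̄ = F·P·Fᵀ + Q = [68 14 64; 14 57 14; 64 14 67]
y = z − H·x̄ = [-20, 21]
S = H·P̄·Hᵀ + R = [945 320; 320 579]
K = P̄·Hᵀ·S⁻¹ = [43786/444755 22506/88951; 120021/444755 -15571/88951; 40327/444755 24271/88951]
x' = x̄ + K·y = [-147273/88951, -6516/88951, -96372/88951]
P' = (I − K·H)·P̄ = [2594236/444755 -798894/444755 -153768/444755; -798894/444755 299031/444755 21822/444755; -153768/444755 21822/444755 128629/444755]

x' = [-147273/88951, -6516/88951, -96372/88951]
P' = [2594236/444755 -798894/444755 -153768/444755; -798894/444755 299031/444755 21822/444755; -153768/444755 21822/444755 128629/444755]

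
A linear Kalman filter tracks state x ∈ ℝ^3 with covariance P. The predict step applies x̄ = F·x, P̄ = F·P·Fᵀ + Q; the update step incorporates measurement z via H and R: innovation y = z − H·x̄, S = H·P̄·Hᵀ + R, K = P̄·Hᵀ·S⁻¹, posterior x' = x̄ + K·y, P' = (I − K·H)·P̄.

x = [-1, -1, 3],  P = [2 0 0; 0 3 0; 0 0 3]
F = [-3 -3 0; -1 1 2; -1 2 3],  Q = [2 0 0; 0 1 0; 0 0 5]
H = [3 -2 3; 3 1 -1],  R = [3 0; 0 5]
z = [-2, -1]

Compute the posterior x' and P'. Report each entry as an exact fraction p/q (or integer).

x' = [-16713/26906, 31354/13453, 21595/13453]
P' = [22277/53812 -46743/53812 -24861/26906; -46743/53812 461667/53812 182679/26906; -24861/26906 182679/26906 78623/13453]

x̄ = F·x = [6, 6, 8]
P̄ = F·P·Fᵀ + Q = [47 -3 -12; -3 18 26; -12 26 46]
y = z − H·x̄ = [-32, -17]
S = H·P̄·Hᵀ + R = [420 316; 316 494]
K = P̄·Hᵀ·S⁻¹ = [3717/53812 6981/26906; 10837/53812 -2196/13453; 10599/26906 -4915/13453]
x' = x̄ + K·y = [-16713/26906, 31354/13453, 21595/13453]
P' = (I − K·H)·P̄ = [22277/53812 -46743/53812 -24861/26906; -46743/53812 461667/53812 182679/26906; -24861/26906 182679/26906 78623/13453]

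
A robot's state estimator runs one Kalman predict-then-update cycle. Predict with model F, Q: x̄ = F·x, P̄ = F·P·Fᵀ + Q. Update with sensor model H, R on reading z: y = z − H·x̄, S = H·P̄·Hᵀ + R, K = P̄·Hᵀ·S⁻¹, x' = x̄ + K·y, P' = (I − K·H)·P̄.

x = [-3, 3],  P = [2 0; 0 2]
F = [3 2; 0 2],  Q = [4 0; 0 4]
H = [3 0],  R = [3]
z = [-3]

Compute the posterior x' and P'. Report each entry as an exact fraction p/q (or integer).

x' = [-93/91, 594/91]
P' = [30/91 8/91; 8/91 900/91]

x̄ = F·x = [-3, 6]
P̄ = F·P·Fᵀ + Q = [30 8; 8 12]
y = z − H·x̄ = [6]
S = H·P̄·Hᵀ + R = [273]
K = P̄·Hᵀ·S⁻¹ = [30/91; 8/91]
x' = x̄ + K·y = [-93/91, 594/91]
P' = (I − K·H)·P̄ = [30/91 8/91; 8/91 900/91]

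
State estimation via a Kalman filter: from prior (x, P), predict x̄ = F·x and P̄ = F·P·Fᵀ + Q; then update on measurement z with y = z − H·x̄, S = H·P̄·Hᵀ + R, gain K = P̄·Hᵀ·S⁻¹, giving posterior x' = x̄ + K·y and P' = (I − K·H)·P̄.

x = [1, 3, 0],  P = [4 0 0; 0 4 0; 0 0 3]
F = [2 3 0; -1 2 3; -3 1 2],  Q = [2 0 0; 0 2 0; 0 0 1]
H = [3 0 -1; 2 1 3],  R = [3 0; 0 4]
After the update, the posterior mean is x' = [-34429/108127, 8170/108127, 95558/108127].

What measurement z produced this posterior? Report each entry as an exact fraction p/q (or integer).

z = [-2, 2]

x̄ = F·x = [11, 5, 0]
P̄ = F·P·Fᵀ + Q = [54 16 -12; 16 49 38; -12 38 53]
S = H·P̄·Hᵀ + R = [614 91; 91 894]
K = P̄·Hᵀ·S⁻¹ = [147548/540635 38198/540635; -1761/108127 23764/108127; -95309/540635 114321/540635]
x' − x̄ = [-1223826/108127, -532465/108127, 95558/108127] = K·y
y = (KᵀK)⁻¹·Kᵀ·(x' − x̄) = [-35, -25]
z = y + H·x̄ = [-35, -25] + [33, 27] = [-2, 2]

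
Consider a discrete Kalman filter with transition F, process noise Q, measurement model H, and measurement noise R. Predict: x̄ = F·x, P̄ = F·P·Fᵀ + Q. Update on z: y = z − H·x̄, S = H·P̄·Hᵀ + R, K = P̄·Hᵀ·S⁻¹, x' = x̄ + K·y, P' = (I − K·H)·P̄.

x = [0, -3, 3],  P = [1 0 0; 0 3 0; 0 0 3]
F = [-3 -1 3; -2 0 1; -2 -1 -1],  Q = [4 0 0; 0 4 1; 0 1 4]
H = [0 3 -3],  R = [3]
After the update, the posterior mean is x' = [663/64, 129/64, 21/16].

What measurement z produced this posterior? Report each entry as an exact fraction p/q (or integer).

x̄ = F·x = [12, 3, 0]
P̄ = F·P·Fᵀ + Q = [43 15 0; 15 11 2; 0 2 14]
S = H·P̄·Hᵀ + R = [192]
K = P̄·Hᵀ·S⁻¹ = [15/64; 9/64; -3/16]
x' − x̄ = [-105/64, -63/64, 21/16] = K·y
y = (KᵀK)⁻¹·Kᵀ·(x' − x̄) = [-7]
z = y + H·x̄ = [-7] + [9] = [2]

z = [2]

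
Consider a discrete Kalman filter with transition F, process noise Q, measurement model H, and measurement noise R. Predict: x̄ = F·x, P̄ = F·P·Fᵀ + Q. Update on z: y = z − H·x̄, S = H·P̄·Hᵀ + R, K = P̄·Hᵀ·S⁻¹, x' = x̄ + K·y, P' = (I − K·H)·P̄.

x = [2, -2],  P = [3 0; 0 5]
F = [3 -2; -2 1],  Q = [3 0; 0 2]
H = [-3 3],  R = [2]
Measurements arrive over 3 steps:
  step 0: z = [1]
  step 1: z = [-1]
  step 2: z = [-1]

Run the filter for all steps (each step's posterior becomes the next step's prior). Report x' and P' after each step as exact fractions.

step 0: x̄ = F·x = [10, -6]
step 0: P̄ = F·P·Fᵀ + Q = [50 -28; -28 19]
step 0: y = z − H·x̄ = [49]
step 0: S = H·P̄·Hᵀ + R = [1127]
step 0: K = P̄·Hᵀ·S⁻¹ = [-234/1127; 141/1127]
step 0: x' = x̄ + K·y = [-4/23, 3/23]
step 0: P' = (I − K·H)·P̄ = [1594/1127 1438/1127; 1438/1127 1532/1127]
step 1: x̄ = F·x = [-18/23, 11/23]
step 1: P̄ = F·P·Fᵀ + Q = [6599/1127 -366/161; -366/161 90/23]
step 1: y = z − H·x̄ = [-110/23]
step 1: S = H·P̄·Hᵀ + R = [147451/1127]
step 1: K = P̄·Hᵀ·S⁻¹ = [-27483/147451; 20916/147451]
step 1: x' = x̄ + K·y = [16044/147451, -29513/147451]
step 1: P' = (I − K·H)·P̄ = [193180/147451 174858/147451; 174858/147451 188802/147451]
step 2: x̄ = F·x = [107158/147451, -61601/147451]
step 2: P̄ = F·P·Fᵀ + Q = [837885/147451 -312678/147451; -312678/147451 556992/147451]
step 2: y = z − H·x̄ = [358826/147451]
step 2: S = H·P̄·Hᵀ + R = [18476999/147451]
step 2: K = P̄·Hᵀ·S⁻¹ = [-3451689/18476999; 2609010/18476999]
step 2: x' = x̄ + K·y = [5028128/18476999, -1370089/18476999]
step 2: P' = (I − K·H)·P̄ = [24194094/18476999 21892968/18476999; 21892968/18476999 23632308/18476999]

step 0: x' = [-4/23, 3/23], P' = [1594/1127 1438/1127; 1438/1127 1532/1127]
step 1: x' = [16044/147451, -29513/147451], P' = [193180/147451 174858/147451; 174858/147451 188802/147451]
step 2: x' = [5028128/18476999, -1370089/18476999], P' = [24194094/18476999 21892968/18476999; 21892968/18476999 23632308/18476999]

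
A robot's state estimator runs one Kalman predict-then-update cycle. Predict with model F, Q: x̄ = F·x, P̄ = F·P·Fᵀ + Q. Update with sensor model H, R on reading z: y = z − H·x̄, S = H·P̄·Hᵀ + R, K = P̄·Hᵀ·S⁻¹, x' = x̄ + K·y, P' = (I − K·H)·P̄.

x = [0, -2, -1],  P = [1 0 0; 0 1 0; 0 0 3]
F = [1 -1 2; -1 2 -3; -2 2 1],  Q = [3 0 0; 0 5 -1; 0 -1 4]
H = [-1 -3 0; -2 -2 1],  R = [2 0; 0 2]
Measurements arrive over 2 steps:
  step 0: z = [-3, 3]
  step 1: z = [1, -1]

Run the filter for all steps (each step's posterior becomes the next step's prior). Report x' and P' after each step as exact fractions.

step 0: x̄ = F·x = [0, -1, -5]
step 0: P̄ = F·P·Fᵀ + Q = [17 -21 2; -21 37 -4; 2 -4 15]
step 0: y = z − H·x̄ = [-6, 6]
step 0: S = H·P̄·Hᵀ + R = [226 98; 98 73]
step 0: K = P̄·Hᵀ·S⁻¹ = [1189/3447 -1124/3447; -169/383 38/383; -566/3447 1657/3447]
step 0: x' = x̄ + K·y = [-1542/383, 859/383, -433/383]
step 0: P' = (I − K·H)·P̄ = [15145/3447 -649/383 16360/3447; -649/383 329/383 -564/383; 16360/3447 -564/383 25882/3447]
step 1: x̄ = F·x = [-3267/383, 4559/383, 4369/383]
step 1: P̄ = F·P·Fᵀ + Q = [25489/383 -103738/1149 -24040/1149; -103738/1149 459598/3447 98191/3447; -24040/1149 98191/3447 73078/3447]
step 1: y = z − H·x̄ = [10793/383, -2168/383]
step 1: S = H·P̄·Hᵀ + R = [278377/383 56025/383; 56025/383 241972/3447]
step 1: K = P̄·Hᵀ·S⁻¹ = [36050766/102115493 -36506361/102115493; -45894105/102115493 11832637/102115493; -18678228/102115493 47757259/102115493]
step 1: x' = x̄ + K·y = [351515385/102115493, -144761618/102115493, 368174247/102115493]
step 1: P' = (I − K·H)·P̄ = [399628599/102115493 -157243377/102115493 411757722/102115493; -157243377/102115493 83010529/102115493 -124800422/102115493; 411757722/102115493 -124800422/102115493 669429118/102115493]

step 0: x' = [-1542/383, 859/383, -433/383], P' = [15145/3447 -649/383 16360/3447; -649/383 329/383 -564/383; 16360/3447 -564/383 25882/3447]
step 1: x' = [351515385/102115493, -144761618/102115493, 368174247/102115493], P' = [399628599/102115493 -157243377/102115493 411757722/102115493; -157243377/102115493 83010529/102115493 -124800422/102115493; 411757722/102115493 -124800422/102115493 669429118/102115493]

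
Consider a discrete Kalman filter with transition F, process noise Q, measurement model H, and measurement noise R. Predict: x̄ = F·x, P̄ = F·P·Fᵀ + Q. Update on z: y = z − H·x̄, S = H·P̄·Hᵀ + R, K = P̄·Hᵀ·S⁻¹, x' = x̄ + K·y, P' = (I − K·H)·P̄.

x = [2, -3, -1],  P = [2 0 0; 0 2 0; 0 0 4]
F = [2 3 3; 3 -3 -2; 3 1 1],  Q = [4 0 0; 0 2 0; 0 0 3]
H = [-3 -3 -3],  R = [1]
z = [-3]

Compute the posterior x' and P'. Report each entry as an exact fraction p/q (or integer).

x̄ = F·x = [-8, 17, 2]
P̄ = F·P·Fᵀ + Q = [66 -30 30; -30 54 4; 30 4 27]
y = z − H·x̄ = [30]
S = H·P̄·Hᵀ + R = [1396]
K = P̄·Hᵀ·S⁻¹ = [-99/698; -21/349; -183/1396]
x' = x̄ + K·y = [-4277/349, 5303/349, -1349/698]
P' = (I − K·H)·P̄ = [13233/349 -14628/349 2823/698; -14628/349 17082/349 -2447/349; 2823/698 -2447/349 4203/1396]

x' = [-4277/349, 5303/349, -1349/698]
P' = [13233/349 -14628/349 2823/698; -14628/349 17082/349 -2447/349; 2823/698 -2447/349 4203/1396]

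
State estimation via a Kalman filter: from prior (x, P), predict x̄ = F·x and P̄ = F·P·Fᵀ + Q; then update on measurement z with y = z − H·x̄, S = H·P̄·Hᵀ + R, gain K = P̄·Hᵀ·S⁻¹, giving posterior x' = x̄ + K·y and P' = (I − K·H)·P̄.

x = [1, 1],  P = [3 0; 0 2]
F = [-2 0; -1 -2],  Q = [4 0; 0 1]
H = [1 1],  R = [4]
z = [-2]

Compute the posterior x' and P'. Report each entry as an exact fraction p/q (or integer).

x̄ = F·x = [-2, -3]
P̄ = F·P·Fᵀ + Q = [16 6; 6 12]
y = z − H·x̄ = [3]
S = H·P̄·Hᵀ + R = [44]
K = P̄·Hᵀ·S⁻¹ = [1/2; 9/22]
x' = x̄ + K·y = [-1/2, -39/22]
P' = (I − K·H)·P̄ = [5 -3; -3 51/11]

x' = [-1/2, -39/22]
P' = [5 -3; -3 51/11]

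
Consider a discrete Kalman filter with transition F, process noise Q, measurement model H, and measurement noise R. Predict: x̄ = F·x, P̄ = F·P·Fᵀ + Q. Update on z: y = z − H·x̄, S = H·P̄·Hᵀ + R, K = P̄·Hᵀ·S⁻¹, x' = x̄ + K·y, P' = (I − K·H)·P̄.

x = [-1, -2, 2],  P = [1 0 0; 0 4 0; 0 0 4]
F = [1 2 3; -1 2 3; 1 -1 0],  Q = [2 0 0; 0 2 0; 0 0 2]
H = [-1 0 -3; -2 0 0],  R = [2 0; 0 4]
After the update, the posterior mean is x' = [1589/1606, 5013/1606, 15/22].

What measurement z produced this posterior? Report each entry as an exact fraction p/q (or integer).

z = [-3, -2]

x̄ = F·x = [1, 3, 1]
P̄ = F·P·Fᵀ + Q = [55 51 -7; 51 55 -9; -7 -9 7]
S = H·P̄·Hᵀ + R = [78 68; 68 224]
K = P̄·Hᵀ·S⁻¹ = [-17/1606 -1567/3212; 195/1606 -1581/3212; -7/22 7/44]
x' − x̄ = [-17/1606, 195/1606, -7/22] = K·y
y = (KᵀK)⁻¹·Kᵀ·(x' − x̄) = [1, 0]
z = y + H·x̄ = [1, 0] + [-4, -2] = [-3, -2]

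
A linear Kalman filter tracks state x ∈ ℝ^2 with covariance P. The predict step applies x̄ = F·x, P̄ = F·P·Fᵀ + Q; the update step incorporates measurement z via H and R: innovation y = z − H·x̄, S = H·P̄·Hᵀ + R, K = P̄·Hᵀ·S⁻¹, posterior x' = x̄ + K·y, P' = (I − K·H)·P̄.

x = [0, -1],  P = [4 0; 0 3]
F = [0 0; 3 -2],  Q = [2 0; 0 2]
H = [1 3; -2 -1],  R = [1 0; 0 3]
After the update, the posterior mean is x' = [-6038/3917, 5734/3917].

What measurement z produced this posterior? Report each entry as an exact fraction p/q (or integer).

z = [3, 3]

x̄ = F·x = [0, 2]
P̄ = F·P·Fᵀ + Q = [2 0; 0 50]
S = H·P̄·Hᵀ + R = [453 -154; -154 61]
K = P̄·Hᵀ·S⁻¹ = [-494/3917 -1504/3917; 1450/3917 450/3917]
x' − x̄ = [-6038/3917, -2100/3917] = K·y
y = (KᵀK)⁻¹·Kᵀ·(x' − x̄) = [-3, 5]
z = y + H·x̄ = [-3, 5] + [6, -2] = [3, 3]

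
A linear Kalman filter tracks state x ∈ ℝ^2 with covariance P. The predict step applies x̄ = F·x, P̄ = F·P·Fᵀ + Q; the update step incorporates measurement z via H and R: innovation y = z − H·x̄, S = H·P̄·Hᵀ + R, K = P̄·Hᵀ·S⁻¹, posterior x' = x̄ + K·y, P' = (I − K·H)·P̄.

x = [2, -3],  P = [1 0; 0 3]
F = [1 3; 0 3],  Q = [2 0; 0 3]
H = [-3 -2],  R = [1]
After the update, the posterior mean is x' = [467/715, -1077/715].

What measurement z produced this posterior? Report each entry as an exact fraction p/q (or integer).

x̄ = F·x = [-7, -9]
P̄ = F·P·Fᵀ + Q = [30 27; 27 30]
S = H·P̄·Hᵀ + R = [715]
K = P̄·Hᵀ·S⁻¹ = [-144/715; -141/715]
x' − x̄ = [5472/715, 5358/715] = K·y
y = (KᵀK)⁻¹·Kᵀ·(x' − x̄) = [-38]
z = y + H·x̄ = [-38] + [39] = [1]

z = [1]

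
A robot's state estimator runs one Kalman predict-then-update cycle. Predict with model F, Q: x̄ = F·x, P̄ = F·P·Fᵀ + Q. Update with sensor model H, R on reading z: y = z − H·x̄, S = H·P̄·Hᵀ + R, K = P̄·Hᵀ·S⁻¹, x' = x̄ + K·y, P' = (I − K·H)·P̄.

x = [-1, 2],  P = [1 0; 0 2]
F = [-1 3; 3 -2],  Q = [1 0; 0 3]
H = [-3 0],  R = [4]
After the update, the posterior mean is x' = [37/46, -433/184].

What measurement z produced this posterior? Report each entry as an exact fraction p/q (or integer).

x̄ = F·x = [7, -7]
P̄ = F·P·Fᵀ + Q = [20 -15; -15 20]
S = H·P̄·Hᵀ + R = [184]
K = P̄·Hᵀ·S⁻¹ = [-15/46; 45/184]
x' − x̄ = [-285/46, 855/184] = K·y
y = (KᵀK)⁻¹·Kᵀ·(x' − x̄) = [19]
z = y + H·x̄ = [19] + [-21] = [-2]

z = [-2]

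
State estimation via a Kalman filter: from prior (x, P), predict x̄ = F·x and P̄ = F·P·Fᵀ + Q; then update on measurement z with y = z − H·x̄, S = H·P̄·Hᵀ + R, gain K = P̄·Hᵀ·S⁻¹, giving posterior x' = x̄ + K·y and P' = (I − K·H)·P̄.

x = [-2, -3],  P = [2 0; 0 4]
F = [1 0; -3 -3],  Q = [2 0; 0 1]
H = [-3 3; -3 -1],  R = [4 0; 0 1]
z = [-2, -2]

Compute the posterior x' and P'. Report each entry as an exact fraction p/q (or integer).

x' = [17360/27359, 2210/27359]
P' = [2408/27359 -576/27359; -576/27359 8500/27359]

x̄ = F·x = [-2, 15]
P̄ = F·P·Fᵀ + Q = [4 -6; -6 55]
y = z − H·x̄ = [-53, 7]
S = H·P̄·Hᵀ + R = [643 -93; -93 56]
K = P̄·Hᵀ·S⁻¹ = [-2238/27359 -6648/27359; 6807/27359 -6772/27359]
x' = x̄ + K·y = [17360/27359, 2210/27359]
P' = (I − K·H)·P̄ = [2408/27359 -576/27359; -576/27359 8500/27359]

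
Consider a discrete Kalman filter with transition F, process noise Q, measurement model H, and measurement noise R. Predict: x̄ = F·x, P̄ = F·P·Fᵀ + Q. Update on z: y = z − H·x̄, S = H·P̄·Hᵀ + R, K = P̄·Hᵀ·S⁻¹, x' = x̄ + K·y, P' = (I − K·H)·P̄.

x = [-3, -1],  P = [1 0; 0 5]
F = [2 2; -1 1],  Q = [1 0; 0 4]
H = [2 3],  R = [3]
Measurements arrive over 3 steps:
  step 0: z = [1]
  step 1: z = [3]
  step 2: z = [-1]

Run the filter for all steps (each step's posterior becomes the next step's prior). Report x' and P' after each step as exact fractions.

step 0: x̄ = F·x = [-8, 2]
step 0: P̄ = F·P·Fᵀ + Q = [25 8; 8 10]
step 0: y = z − H·x̄ = [11]
step 0: S = H·P̄·Hᵀ + R = [289]
step 0: K = P̄·Hᵀ·S⁻¹ = [74/289; 46/289]
step 0: x' = x̄ + K·y = [-1498/289, 1084/289]
step 0: P' = (I − K·H)·P̄ = [1749/289 -1092/289; -1092/289 774/289]
step 1: x̄ = F·x = [-828/289, 2582/289]
step 1: P̄ = F·P·Fᵀ + Q = [1645/289 -1950/289; -1950/289 5863/289]
step 1: y = z − H·x̄ = [-5223/289]
step 1: S = H·P̄·Hᵀ + R = [36814/289]
step 1: K = P̄·Hᵀ·S⁻¹ = [-1280/18407; 13689/36814]
step 1: x' = x̄ + K·y = [-29604/18407, 81509/36814]
step 1: P' = (I − K·H)·P̄ = [93435/18407 -63570/18407; -63570/18407 98449/36814]
step 2: x̄ = F·x = [22301/18407, 140717/36814]
step 2: P̄ = F·P·Fᵀ + Q = [80485/18407 -88421/18407; -88421/18407 686855/36814]
step 2: y = z − H·x̄ = [-548169/36814]
step 2: S = H·P̄·Hᵀ + R = [4813913/36814]
step 2: K = P̄·Hᵀ·S⁻¹ = [-208586/4813913; 1706881/4813913]
step 2: x' = x̄ + K·y = [8938190/4813913, -7015262/4813913]
step 2: P' = (I − K·H)·P̄ = [19867101/4813913 -13453320/4813913; -13453320/4813913 10675761/4813913]

step 0: x' = [-1498/289, 1084/289], P' = [1749/289 -1092/289; -1092/289 774/289]
step 1: x' = [-29604/18407, 81509/36814], P' = [93435/18407 -63570/18407; -63570/18407 98449/36814]
step 2: x' = [8938190/4813913, -7015262/4813913], P' = [19867101/4813913 -13453320/4813913; -13453320/4813913 10675761/4813913]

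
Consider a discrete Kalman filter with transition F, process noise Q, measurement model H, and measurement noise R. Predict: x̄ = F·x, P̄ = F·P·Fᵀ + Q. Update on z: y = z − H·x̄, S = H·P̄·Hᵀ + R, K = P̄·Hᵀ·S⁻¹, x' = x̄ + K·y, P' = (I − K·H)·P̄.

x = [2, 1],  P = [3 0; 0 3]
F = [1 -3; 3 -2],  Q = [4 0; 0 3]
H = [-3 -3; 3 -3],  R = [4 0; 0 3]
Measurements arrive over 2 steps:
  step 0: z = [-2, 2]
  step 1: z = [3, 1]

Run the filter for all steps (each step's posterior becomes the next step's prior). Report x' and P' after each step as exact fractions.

step 0: x̄ = F·x = [-1, 4]
step 0: P̄ = F·P·Fᵀ + Q = [34 27; 27 42]
step 0: y = z − H·x̄ = [7, 17]
step 0: S = H·P̄·Hᵀ + R = [1174 72; 72 201]
step 0: K = P̄·Hᵀ·S⁻¹ = [-2553/15386 1261/7693; -261/1570 -129/785]
step 0: x' = x̄ + K·y = [9617/15386, 67/1570]
step 0: P' = (I − K·H)·P̄ = [2963/15386 9/314; 9/314 303/1570]
step 1: x̄ = F·x = [19118/38465, 877/490]
step 1: P̄ = F·P·Fᵀ + Q = [221464/38465 348/245; 348/245 2529/490]
step 1: y = z − H·x̄ = [151713/15386, 375289/76930]
step 1: S = H·P̄·Hᵀ + R = [1966889/15386 -82575/15386; -82575/15386 5823723/76930]
step 1: K = P̄·Hᵀ·S⁻¹ = [-40011720/247422409 39689744/247422409; -39874095/247422409 -39506244/247422409]
step 1: x' = x̄ + K·y = [-77939982/247422409, -143065223/247422409]
step 1: P' = (I − K·H)·P̄ = [46519352/247422409 6829608/247422409; 6829608/247422409 46335852/247422409]

step 0: x' = [9617/15386, 67/1570], P' = [2963/15386 9/314; 9/314 303/1570]
step 1: x' = [-77939982/247422409, -143065223/247422409], P' = [46519352/247422409 6829608/247422409; 6829608/247422409 46335852/247422409]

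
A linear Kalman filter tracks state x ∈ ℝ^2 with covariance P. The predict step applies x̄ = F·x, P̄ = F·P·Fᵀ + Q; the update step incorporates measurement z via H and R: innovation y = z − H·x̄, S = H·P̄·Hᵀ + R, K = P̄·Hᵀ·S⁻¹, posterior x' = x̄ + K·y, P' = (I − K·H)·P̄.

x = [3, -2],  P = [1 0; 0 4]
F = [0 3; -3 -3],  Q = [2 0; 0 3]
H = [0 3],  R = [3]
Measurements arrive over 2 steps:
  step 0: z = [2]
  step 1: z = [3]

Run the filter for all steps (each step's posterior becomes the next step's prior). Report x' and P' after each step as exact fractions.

step 0: x' = [-1266/145, 93/145], P' = [1622/145 -36/145; -36/145 48/145]
step 1: x' = [23337/11149, 23985/22298], P' = [55454/11149 -27/11149; -27/11149 14817/44596]

step 0: x̄ = F·x = [-6, -3]
step 0: P̄ = F·P·Fᵀ + Q = [38 -36; -36 48]
step 0: y = z − H·x̄ = [11]
step 0: S = H·P̄·Hᵀ + R = [435]
step 0: K = P̄·Hᵀ·S⁻¹ = [-36/145; 48/145]
step 0: x' = x̄ + K·y = [-1266/145, 93/145]
step 0: P' = (I − K·H)·P̄ = [1622/145 -36/145; -36/145 48/145]
step 1: x̄ = F·x = [279/145, 3519/145]
step 1: P̄ = F·P·Fᵀ + Q = [722/145 -108/145; -108/145 14817/145]
step 1: y = z − H·x̄ = [-10122/145]
step 1: S = H·P̄·Hᵀ + R = [133788/145]
step 1: K = P̄·Hᵀ·S⁻¹ = [-27/11149; 14817/44596]
step 1: x' = x̄ + K·y = [23337/11149, 23985/22298]
step 1: P' = (I − K·H)·P̄ = [55454/11149 -27/11149; -27/11149 14817/44596]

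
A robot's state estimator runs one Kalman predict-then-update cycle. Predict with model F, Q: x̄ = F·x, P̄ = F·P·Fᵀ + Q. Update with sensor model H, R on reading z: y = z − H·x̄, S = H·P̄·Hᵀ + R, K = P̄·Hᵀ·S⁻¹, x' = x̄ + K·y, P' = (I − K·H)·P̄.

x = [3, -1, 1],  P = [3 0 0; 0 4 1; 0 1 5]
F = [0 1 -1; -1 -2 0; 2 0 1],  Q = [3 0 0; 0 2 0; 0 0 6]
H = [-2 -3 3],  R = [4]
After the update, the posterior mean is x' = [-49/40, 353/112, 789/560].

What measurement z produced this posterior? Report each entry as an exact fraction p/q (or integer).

z = [-3]

x̄ = F·x = [-2, -1, 7]
P̄ = F·P·Fᵀ + Q = [10 -6 -4; -6 21 -8; -4 -8 23]
S = H·P̄·Hᵀ + R = [560]
K = P̄·Hᵀ·S⁻¹ = [-1/40; -15/112; 101/560]
x' − x̄ = [31/40, 465/112, -3131/560] = K·y
y = (KᵀK)⁻¹·Kᵀ·(x' − x̄) = [-31]
z = y + H·x̄ = [-31] + [28] = [-3]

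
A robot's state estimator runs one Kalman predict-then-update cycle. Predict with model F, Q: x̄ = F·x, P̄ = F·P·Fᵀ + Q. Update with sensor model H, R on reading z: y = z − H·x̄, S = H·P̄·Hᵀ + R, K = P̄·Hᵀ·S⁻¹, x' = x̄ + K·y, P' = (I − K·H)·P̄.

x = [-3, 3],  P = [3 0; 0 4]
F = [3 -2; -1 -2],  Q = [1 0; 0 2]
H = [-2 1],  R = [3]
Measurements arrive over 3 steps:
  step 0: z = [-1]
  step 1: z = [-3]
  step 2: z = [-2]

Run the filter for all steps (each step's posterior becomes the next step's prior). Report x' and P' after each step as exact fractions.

step 0: x' = [-78/43, -178/43], P' = [1007/172 1771/172; 1771/172 3563/172]
step 1: x' = [2737/915, 50221/15555], P' = [11854/915 23651/915; 23651/915 847313/15555]
step 2: x' = [3418829/715251, 5213005/715251], P' = [14857153/715251 30103406/715251; 30103406/715251 63084100/715251]

step 0: x̄ = F·x = [-15, -3]
step 0: P̄ = F·P·Fᵀ + Q = [44 7; 7 21]
step 0: y = z − H·x̄ = [-28]
step 0: S = H·P̄·Hᵀ + R = [172]
step 0: K = P̄·Hᵀ·S⁻¹ = [-81/172; 7/172]
step 0: x' = x̄ + K·y = [-78/43, -178/43]
step 0: P' = (I − K·H)·P̄ = [1007/172 1771/172; 1771/172 3563/172]
step 1: x̄ = F·x = [122/43, 434/43]
step 1: P̄ = F·P·Fᵀ + Q = [2235/172 4147/172; 4147/172 22687/172]
step 1: y = z − H·x̄ = [-319/43]
step 1: S = H·P̄·Hᵀ + R = [15555/172]
step 1: K = P̄·Hᵀ·S⁻¹ = [-19/915; 14393/15555]
step 1: x' = x̄ + K·y = [2737/915, 50221/15555]
step 1: P' = (I − K·H)·P̄ = [11854/915 23651/915; 23651/915 847313/15555]
step 2: x̄ = F·x = [7829/3111, -146971/15555]
step 2: P̄ = F·P·Fᵀ + Q = [78733/3111 235286/3111; 235286/3111 5230148/15555]
step 2: y = z − H·x̄ = [64717/5185]
step 2: S = H·P̄·Hᵀ + R = [715251/5185]
step 2: K = P̄·Hᵀ·S⁻¹ = [129700/715251; 959096/715251]
step 2: x' = x̄ + K·y = [3418829/715251, 5213005/715251]
step 2: P' = (I − K·H)·P̄ = [14857153/715251 30103406/715251; 30103406/715251 63084100/715251]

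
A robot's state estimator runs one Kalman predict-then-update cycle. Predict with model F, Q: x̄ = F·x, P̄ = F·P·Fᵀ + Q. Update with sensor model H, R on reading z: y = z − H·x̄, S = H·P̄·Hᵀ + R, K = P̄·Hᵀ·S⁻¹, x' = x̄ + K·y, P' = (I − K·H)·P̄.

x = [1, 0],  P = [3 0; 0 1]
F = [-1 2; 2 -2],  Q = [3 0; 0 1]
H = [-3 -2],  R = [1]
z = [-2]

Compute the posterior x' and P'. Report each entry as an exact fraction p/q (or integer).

x' = [-29/39, 82/39]
P' = [290/39 -430/39; -430/39 647/39]

x̄ = F·x = [-1, 2]
P̄ = F·P·Fᵀ + Q = [10 -10; -10 17]
y = z − H·x̄ = [-1]
S = H·P̄·Hᵀ + R = [39]
K = P̄·Hᵀ·S⁻¹ = [-10/39; -4/39]
x' = x̄ + K·y = [-29/39, 82/39]
P' = (I − K·H)·P̄ = [290/39 -430/39; -430/39 647/39]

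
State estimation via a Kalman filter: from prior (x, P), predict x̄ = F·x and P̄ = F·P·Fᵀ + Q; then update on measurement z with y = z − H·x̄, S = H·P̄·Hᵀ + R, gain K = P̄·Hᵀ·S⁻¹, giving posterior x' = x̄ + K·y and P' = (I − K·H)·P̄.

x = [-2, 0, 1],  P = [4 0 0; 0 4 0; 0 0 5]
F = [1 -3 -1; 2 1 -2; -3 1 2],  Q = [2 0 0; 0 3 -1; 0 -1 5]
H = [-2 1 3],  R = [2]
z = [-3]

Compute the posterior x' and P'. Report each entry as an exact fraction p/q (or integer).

x̄ = F·x = [-3, -6, 8]
P̄ = F·P·Fᵀ + Q = [47 6 -34; 6 43 -41; -34 -41 65]
y = z − H·x̄ = [-27]
S = H·P̄·Hᵀ + R = [956]
K = P̄·Hᵀ·S⁻¹ = [-95/478; -23/239; 111/478]
x' = x̄ + K·y = [1131/478, -813/239, 827/478]
P' = (I − K·H)·P̄ = [2208/239 -2936/239 2419/239; -2936/239 8161/239 -4693/239; 2419/239 -4693/239 3214/239]

x' = [1131/478, -813/239, 827/478]
P' = [2208/239 -2936/239 2419/239; -2936/239 8161/239 -4693/239; 2419/239 -4693/239 3214/239]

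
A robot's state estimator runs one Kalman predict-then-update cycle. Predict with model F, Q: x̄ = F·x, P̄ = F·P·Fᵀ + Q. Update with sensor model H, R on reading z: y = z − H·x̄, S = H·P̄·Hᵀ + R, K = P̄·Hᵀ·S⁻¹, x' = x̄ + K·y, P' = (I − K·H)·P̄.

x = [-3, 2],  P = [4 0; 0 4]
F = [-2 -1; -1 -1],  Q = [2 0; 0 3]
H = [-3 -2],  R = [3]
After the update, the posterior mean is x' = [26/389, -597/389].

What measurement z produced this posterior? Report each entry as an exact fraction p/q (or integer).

z = [3]

x̄ = F·x = [4, 1]
P̄ = F·P·Fᵀ + Q = [22 12; 12 11]
S = H·P̄·Hᵀ + R = [389]
K = P̄·Hᵀ·S⁻¹ = [-90/389; -58/389]
x' − x̄ = [-1530/389, -986/389] = K·y
y = (KᵀK)⁻¹·Kᵀ·(x' − x̄) = [17]
z = y + H·x̄ = [17] + [-14] = [3]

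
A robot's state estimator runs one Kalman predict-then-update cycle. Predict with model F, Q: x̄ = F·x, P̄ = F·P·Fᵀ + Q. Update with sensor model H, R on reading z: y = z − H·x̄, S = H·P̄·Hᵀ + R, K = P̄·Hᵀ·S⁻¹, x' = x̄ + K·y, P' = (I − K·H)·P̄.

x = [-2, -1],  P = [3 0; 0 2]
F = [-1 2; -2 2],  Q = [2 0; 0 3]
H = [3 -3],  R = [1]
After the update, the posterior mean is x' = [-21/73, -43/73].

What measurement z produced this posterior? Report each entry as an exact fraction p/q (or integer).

z = [1]

x̄ = F·x = [0, 2]
P̄ = F·P·Fᵀ + Q = [13 14; 14 23]
S = H·P̄·Hᵀ + R = [73]
K = P̄·Hᵀ·S⁻¹ = [-3/73; -27/73]
x' − x̄ = [-21/73, -189/73] = K·y
y = (KᵀK)⁻¹·Kᵀ·(x' − x̄) = [7]
z = y + H·x̄ = [7] + [-6] = [1]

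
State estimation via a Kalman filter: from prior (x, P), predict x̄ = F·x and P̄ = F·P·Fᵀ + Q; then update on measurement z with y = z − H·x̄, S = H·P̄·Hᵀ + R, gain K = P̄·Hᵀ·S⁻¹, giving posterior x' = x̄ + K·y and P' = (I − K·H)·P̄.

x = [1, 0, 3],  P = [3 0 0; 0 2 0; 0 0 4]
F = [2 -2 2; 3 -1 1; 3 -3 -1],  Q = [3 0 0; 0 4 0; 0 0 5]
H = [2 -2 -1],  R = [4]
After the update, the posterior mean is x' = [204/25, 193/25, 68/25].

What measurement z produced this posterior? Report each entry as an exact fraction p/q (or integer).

z = [-2]

x̄ = F·x = [8, 6, 0]
P̄ = F·P·Fᵀ + Q = [39 30 22; 30 37 29; 22 29 54]
S = H·P̄·Hᵀ + R = [150]
K = P̄·Hᵀ·S⁻¹ = [-2/75; -43/150; -34/75]
x' − x̄ = [4/25, 43/25, 68/25] = K·y
y = (KᵀK)⁻¹·Kᵀ·(x' − x̄) = [-6]
z = y + H·x̄ = [-6] + [4] = [-2]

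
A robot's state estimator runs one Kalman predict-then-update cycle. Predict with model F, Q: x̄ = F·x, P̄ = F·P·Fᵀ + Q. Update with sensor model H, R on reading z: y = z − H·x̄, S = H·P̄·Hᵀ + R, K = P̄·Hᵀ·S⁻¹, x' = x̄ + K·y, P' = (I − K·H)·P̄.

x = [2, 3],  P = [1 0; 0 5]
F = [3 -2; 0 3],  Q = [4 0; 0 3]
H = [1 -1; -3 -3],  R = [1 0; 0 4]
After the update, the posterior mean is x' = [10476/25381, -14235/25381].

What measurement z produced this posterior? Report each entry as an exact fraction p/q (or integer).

z = [1, 1]

x̄ = F·x = [0, 9]
P̄ = F·P·Fᵀ + Q = [33 -30; -30 48]
S = H·P̄·Hᵀ + R = [142 45; 45 193]
K = P̄·Hᵀ·S⁻¹ = [12564/25381 -4113/25381; -12624/25381 -4158/25381]
x' − x̄ = [10476/25381, -242664/25381] = K·y
y = (KᵀK)⁻¹·Kᵀ·(x' − x̄) = [10, 28]
z = y + H·x̄ = [10, 28] + [-9, -27] = [1, 1]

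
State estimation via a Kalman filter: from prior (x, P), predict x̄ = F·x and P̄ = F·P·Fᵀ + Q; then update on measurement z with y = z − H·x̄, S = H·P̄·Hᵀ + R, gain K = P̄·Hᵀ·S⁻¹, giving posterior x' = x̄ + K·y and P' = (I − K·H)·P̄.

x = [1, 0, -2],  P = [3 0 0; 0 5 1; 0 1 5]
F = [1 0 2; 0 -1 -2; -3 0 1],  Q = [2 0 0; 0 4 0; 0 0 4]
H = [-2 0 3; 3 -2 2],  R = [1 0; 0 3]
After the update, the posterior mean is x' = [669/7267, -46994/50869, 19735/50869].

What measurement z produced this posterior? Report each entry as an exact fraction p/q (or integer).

x̄ = F·x = [-3, 4, -5]
P̄ = F·P·Fᵀ + Q = [25 -22 1; -22 33 -11; 1 -11 36]
S = H·P̄·Hᵀ + R = [413 49; 49 868]
K = P̄·Hᵀ·S⁻¹ = [-6675/50869 7468/50869; 2442/50869 -1309/7267; 12465/50869 4981/50869]
x' − x̄ = [22470/7267, -250470/50869, 274080/50869] = K·y
y = (KᵀK)⁻¹·Kᵀ·(x' − x̄) = [10, 30]
z = y + H·x̄ = [10, 30] + [-9, -27] = [1, 3]

z = [1, 3]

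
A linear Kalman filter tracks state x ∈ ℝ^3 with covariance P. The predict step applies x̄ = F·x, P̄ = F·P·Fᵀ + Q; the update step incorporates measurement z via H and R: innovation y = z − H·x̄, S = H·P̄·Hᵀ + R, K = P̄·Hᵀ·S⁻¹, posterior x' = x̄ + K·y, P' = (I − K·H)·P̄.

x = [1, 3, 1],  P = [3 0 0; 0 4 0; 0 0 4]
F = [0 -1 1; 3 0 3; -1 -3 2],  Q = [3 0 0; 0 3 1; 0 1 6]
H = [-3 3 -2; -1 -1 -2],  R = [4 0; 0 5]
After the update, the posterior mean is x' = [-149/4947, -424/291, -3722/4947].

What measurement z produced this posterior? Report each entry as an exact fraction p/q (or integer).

x̄ = F·x = [-2, 6, -8]
P̄ = F·P·Fᵀ + Q = [11 12 20; 12 66 16; 20 16 61]
S = H·P̄·Hᵀ + R = [773 175; 175 494]
K = P̄·Hᵀ·S⁻¹ = [-7253/351237 -42224/351237; 4910/20661 -6340/20661; -38546/351237 -98684/351237]
x' − x̄ = [9745/4947, -2170/291, 35854/4947] = K·y
y = (KᵀK)⁻¹·Kᵀ·(x' − x̄) = [-43, -9]
z = y + H·x̄ = [-43, -9] + [40, 12] = [-3, 3]

z = [-3, 3]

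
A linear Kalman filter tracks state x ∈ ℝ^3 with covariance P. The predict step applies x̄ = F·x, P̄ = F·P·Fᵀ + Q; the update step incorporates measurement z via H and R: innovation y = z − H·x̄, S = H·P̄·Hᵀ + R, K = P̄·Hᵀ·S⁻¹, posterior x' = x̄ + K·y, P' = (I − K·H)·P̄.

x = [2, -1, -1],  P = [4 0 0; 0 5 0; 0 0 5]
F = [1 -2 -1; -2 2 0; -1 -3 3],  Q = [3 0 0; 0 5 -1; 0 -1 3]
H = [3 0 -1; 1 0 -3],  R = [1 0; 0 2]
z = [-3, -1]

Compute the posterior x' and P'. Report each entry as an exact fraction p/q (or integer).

x' = [-186905/192391, -261390/192391, 2962/192391]
P' = [32877/192391 -31001/192391 26869/192391; -31001/192391 2835196/192391 -30345/192391; 26869/192391 -30345/192391 56871/192391]

x̄ = F·x = [5, -6, -2]
P̄ = F·P·Fᵀ + Q = [32 -28 11; -28 41 -23; 11 -23 97]
y = z − H·x̄ = [-20, -12]
S = H·P̄·Hᵀ + R = [320 277; 277 841]
K = P̄·Hᵀ·S⁻¹ = [71762/192391 -23865/192391; -62658/192391 30017/192391; 23736/192391 -71872/192391]
x' = x̄ + K·y = [-186905/192391, -261390/192391, 2962/192391]
P' = (I − K·H)·P̄ = [32877/192391 -31001/192391 26869/192391; -31001/192391 2835196/192391 -30345/192391; 26869/192391 -30345/192391 56871/192391]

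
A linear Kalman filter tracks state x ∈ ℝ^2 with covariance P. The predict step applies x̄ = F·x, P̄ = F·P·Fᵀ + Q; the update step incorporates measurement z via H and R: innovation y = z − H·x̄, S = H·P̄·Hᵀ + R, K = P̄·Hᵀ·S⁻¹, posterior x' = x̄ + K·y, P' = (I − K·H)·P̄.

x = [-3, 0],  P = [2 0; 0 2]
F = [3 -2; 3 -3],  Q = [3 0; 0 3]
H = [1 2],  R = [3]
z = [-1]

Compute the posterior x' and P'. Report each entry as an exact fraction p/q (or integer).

x̄ = F·x = [-9, -9]
P̄ = F·P·Fᵀ + Q = [29 30; 30 39]
y = z − H·x̄ = [26]
S = H·P̄·Hᵀ + R = [308]
K = P̄·Hᵀ·S⁻¹ = [89/308; 27/77]
x' = x̄ + K·y = [-229/154, 9/77]
P' = (I − K·H)·P̄ = [1011/308 -93/77; -93/77 87/77]

x' = [-229/154, 9/77]
P' = [1011/308 -93/77; -93/77 87/77]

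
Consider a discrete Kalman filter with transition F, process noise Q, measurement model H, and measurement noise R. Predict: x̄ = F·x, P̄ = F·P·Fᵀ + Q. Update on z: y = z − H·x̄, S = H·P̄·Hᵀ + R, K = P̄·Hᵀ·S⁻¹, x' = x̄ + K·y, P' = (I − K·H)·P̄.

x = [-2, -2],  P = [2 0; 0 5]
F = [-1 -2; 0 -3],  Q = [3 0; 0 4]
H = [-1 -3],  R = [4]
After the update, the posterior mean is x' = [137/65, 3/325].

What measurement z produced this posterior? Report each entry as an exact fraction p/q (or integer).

z = [-2]

x̄ = F·x = [6, 6]
P̄ = F·P·Fᵀ + Q = [25 30; 30 49]
S = H·P̄·Hᵀ + R = [650]
K = P̄·Hᵀ·S⁻¹ = [-23/130; -177/650]
x' − x̄ = [-253/65, -1947/325] = K·y
y = (KᵀK)⁻¹·Kᵀ·(x' − x̄) = [22]
z = y + H·x̄ = [22] + [-24] = [-2]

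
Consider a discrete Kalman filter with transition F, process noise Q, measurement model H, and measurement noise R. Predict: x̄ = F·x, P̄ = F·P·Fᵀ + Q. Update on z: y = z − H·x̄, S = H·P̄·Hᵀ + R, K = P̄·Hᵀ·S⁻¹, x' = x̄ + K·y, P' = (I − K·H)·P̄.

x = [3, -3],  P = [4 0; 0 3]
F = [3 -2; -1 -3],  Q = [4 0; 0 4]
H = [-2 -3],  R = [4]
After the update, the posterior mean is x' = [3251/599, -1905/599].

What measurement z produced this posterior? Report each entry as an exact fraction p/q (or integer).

x̄ = F·x = [15, 6]
P̄ = F·P·Fᵀ + Q = [52 6; 6 35]
S = H·P̄·Hᵀ + R = [599]
K = P̄·Hᵀ·S⁻¹ = [-122/599; -117/599]
x' − x̄ = [-5734/599, -5499/599] = K·y
y = (KᵀK)⁻¹·Kᵀ·(x' − x̄) = [47]
z = y + H·x̄ = [47] + [-48] = [-1]

z = [-1]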